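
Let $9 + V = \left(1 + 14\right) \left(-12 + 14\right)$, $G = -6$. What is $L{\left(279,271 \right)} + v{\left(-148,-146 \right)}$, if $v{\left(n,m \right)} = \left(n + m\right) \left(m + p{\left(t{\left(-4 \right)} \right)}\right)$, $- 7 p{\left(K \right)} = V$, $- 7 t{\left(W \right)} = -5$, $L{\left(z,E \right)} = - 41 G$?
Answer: $44052$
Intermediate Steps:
$L{\left(z,E \right)} = 246$ ($L{\left(z,E \right)} = \left(-41\right) \left(-6\right) = 246$)
$t{\left(W \right)} = \frac{5}{7}$ ($t{\left(W \right)} = \left(- \frac{1}{7}\right) \left(-5\right) = \frac{5}{7}$)
$V = 21$ ($V = -9 + \left(1 + 14\right) \left(-12 + 14\right) = -9 + 15 \cdot 2 = -9 + 30 = 21$)
$p{\left(K \right)} = -3$ ($p{\left(K \right)} = \left(- \frac{1}{7}\right) 21 = -3$)
$v{\left(n,m \right)} = \left(-3 + m\right) \left(m + n\right)$ ($v{\left(n,m \right)} = \left(n + m\right) \left(m - 3\right) = \left(m + n\right) \left(-3 + m\right) = \left(-3 + m\right) \left(m + n\right)$)
$L{\left(279,271 \right)} + v{\left(-148,-146 \right)} = 246 - \left(-22490 - 21316\right) = 246 + \left(21316 + 438 + 444 + 21608\right) = 246 + 43806 = 44052$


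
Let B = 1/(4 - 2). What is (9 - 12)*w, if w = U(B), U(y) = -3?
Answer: 9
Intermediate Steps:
B = ½ (B = 1/2 = ½ ≈ 0.50000)
w = -3
(9 - 12)*w = (9 - 12)*(-3) = -3*(-3) = 9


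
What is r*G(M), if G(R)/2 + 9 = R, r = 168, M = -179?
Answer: -63168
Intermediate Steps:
G(R) = -18 + 2*R
r*G(M) = 168*(-18 + 2*(-179)) = 168*(-18 - 358) = 168*(-376) = -63168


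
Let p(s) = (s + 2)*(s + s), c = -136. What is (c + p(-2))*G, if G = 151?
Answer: -20536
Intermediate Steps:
p(s) = 2*s*(2 + s) (p(s) = (2 + s)*(2*s) = 2*s*(2 + s))
(c + p(-2))*G = (-136 + 2*(-2)*(2 - 2))*151 = (-136 + 2*(-2)*0)*151 = (-136 + 0)*151 = -136*151 = -20536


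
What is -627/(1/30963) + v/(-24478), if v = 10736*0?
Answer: -19413801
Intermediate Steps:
v = 0
-627/(1/30963) + v/(-24478) = -627/(1/30963) + 0/(-24478) = -627/1/30963 + 0*(-1/24478) = -627*30963 + 0 = -19413801 + 0 = -19413801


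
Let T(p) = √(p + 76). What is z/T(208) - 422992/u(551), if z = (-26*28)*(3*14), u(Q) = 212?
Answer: -105748/53 - 15288*√71/71 ≈ -3809.6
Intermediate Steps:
T(p) = √(76 + p)
z = -30576 (z = -728*42 = -30576)
z/T(208) - 422992/u(551) = -30576/√(76 + 208) - 422992/212 = -30576*√71/142 - 422992*1/212 = -30576*√71/142 - 105748/53 = -15288*√71/71 - 105748/53 = -105748/53 - 15288*√71/71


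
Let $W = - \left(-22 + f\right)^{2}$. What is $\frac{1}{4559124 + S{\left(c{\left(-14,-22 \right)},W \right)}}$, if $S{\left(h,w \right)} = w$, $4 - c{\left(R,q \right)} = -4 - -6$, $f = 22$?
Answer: $\frac{1}{4559124} \approx 2.1934 \cdot 10^{-7}$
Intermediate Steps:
$c{\left(R,q \right)} = 2$ ($c{\left(R,q \right)} = 4 - \left(-4 - -6\right) = 4 - \left(-4 + 6\right) = 4 - 2 = 2$)
$W = 0$ ($W = - \left(-22 + 22\right)^{2} = - 0^{2} = \left(-1\right) 0 = 0$)
$\frac{1}{4559124 + S{\left(c{\left(-14,-22 \right)},W \right)}} = \frac{1}{4559124 + 0} = \frac{1}{4559124}$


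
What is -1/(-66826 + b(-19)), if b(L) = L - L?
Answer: 1/66826 ≈ 1.4964e-5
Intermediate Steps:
b(L) = 0
-1/(-66826 + b(-19)) = -1/(-66826 + 0) = -1/(-66826) = -1*(-1/66826) = 1/66826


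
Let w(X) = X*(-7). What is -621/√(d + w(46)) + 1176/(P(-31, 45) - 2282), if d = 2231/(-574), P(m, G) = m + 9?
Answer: -49/96 + 9*I*√107371866/2711 ≈ -0.51042 + 34.4*I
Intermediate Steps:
P(m, G) = 9 + m
w(X) = -7*X
d = -2231/574 (d = 2231*(-1/574) = -2231/574 ≈ -3.8868)
-621/√(d + w(46)) + 1176/(P(-31, 45) - 2282) = -621/√(-2231/574 - 7*46) + 1176/((9 - 31) - 2282) = -621/√(-2231/574 - 322) + 1176/(-22 - 2282) = -621*(-I*√107371866/187059) + 1176/(-2304) = -621*(-I*√107371866/187059) + 1176*(-1/2304) = -(-9)*I*√107371866/2711 - 49/96 = 9*I*√107371866/2711 - 49/96 = -49/96 + 9*I*√107371866/2711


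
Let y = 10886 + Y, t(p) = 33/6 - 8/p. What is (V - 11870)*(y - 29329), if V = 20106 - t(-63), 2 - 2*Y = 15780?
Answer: -13653497482/63 ≈ -2.1672e+8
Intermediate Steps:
Y = -7889 (Y = 1 - ½*15780 = 1 - 7890 = -7889)
t(p) = 11/2 - 8/p (t(p) = 33*(⅙) - 8/p = 11/2 - 8/p)
y = 2997 (y = 10886 - 7889 = 2997)
V = 2532647/126 (V = 20106 - (11/2 - 8/(-63)) = 20106 - (11/2 - 8*(-1/63)) = 20106 - (11/2 + 8/63) = 20106 - 1*709/126 = 20106 - 709/126 = 2532647/126 ≈ 20100.)
(V - 11870)*(y - 29329) = (2532647/126 - 11870)*(2997 - 29329) = (1037027/126)*(-26332) = -13653497482/63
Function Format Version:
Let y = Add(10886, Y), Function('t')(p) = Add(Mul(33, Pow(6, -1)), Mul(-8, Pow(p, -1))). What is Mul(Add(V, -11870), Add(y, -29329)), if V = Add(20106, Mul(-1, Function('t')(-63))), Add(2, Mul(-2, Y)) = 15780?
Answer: Rational(-13653497482, 63) ≈ -2.1672e+8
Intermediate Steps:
Y = -7889 (Y = Add(1, Mul(Rational(-1, 2), 15780)) = Add(1, -7890) = -7889)
Function('t')(p) = Add(Rational(11, 2), Mul(-8, Pow(p, -1))) (Function('t')(p) = Add(Mul(33, Rational(1, 6)), Mul(-8, Pow(p, -1))) = Add(Rational(11, 2), Mul(-8, Pow(p, -1))))
y = 2997 (y = Add(10886, -7889) = 2997)
V = Rational(2532647, 126) (V = Add(20106, Mul(-1, Add(Rational(11, 2), Mul(-8, Pow(-63, -1))))) = Add(20106, Mul(-1, Add(Rational(11, 2), Mul(-8, Rational(-1, 63))))) = Add(20106, Mul(-1, Add(Rational(11, 2), Rational(8, 63)))) = Add(20106, Mul(-1, Rational(709, 126))) = Add(20106, Rational(-709, 126)) = Rational(2532647, 126) ≈ 20100.)
Mul(Add(V, -11870), Add(y, -29329)) = Mul(Add(Rational(2532647, 126), -11870), Add(2997, -29329)) = Mul(Rational(1037027, 126), -26332) = Rational(-13653497482, 63)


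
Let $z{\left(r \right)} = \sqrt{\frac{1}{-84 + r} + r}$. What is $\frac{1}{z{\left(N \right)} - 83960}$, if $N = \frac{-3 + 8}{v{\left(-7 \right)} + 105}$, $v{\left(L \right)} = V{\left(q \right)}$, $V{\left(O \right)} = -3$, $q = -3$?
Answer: $- \frac{73332846960}{6157025830729189} - \frac{\sqrt{28308610086}}{6157025830729189} \approx -1.191 \cdot 10^{-5}$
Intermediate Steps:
$v{\left(L \right)} = -3$
$N = \frac{5}{102}$ ($N = \frac{-3 + 8}{-3 + 105} = \frac{5}{102} \approx 0.04902$)
$z{\left(r \right)} = \sqrt{r + \frac{1}{-84 + r}}$
$\frac{1}{z{\left(N \right)} - 83960} = \frac{1}{\sqrt{\frac{1 + \frac{5 \left(-84 + \frac{5}{102}\right)}{102}}{-84 + \frac{5}{102}}} - 83960} = \frac{1}{\sqrt{\frac{1 + \frac{5}{102} \left(- \frac{8563}{102}\right)}{- \frac{8563}{102}}} - 83960} = \frac{1}{\sqrt{- \frac{102 \left(1 - \frac{42815}{10404}\right)}{8563}} - 83960} = \frac{1}{\sqrt{\left(- \frac{102}{8563}\right) \left(- \frac{32411}{10404}\right)} - 83960} = \frac{1}{\sqrt{\frac{32411}{873426}} - 83960} = \frac{1}{\frac{\sqrt{28308610086}}{873426} - 83960} = \frac{1}{-83960 + \frac{\sqrt{28308610086}}{873426}}$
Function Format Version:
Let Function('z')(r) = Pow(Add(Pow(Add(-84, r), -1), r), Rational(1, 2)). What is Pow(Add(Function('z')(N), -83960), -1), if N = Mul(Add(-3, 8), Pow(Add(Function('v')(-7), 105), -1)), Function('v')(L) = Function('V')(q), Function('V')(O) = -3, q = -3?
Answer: Add(Rational(-73332846960, 6157025830729189), Mul(Rational(-1, 6157025830729189), Pow(28308610086, Rational(1, 2)))) ≈ -1.1910e-5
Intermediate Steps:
Function('v')(L) = -3
N = Rational(5, 102) (N = Mul(Add(-3, 8), Pow(Add(-3, 105), -1)) = Mul(5, Pow(102, -1)) = Mul(5, Rational(1, 102)) = Rational(5, 102) ≈ 0.049020)
Function('z')(r) = Pow(Add(r, Pow(Add(-84, r), -1)), Rational(1, 2))
Pow(Add(Function('z')(N), -83960), -1) = Pow(Add(Pow(Mul(Pow(Add(-84, Rational(5, 102)), -1), Add(1, Mul(Rational(5, 102), Add(-84, Rational(5, 102))))), Rational(1, 2)), -83960), -1) = Pow(Add(Pow(Mul(Pow(Rational(-8563, 102), -1), Add(1, Mul(Rational(5, 102), Rational(-8563, 102)))), Rational(1, 2)), -83960), -1) = Pow(Add(Pow(Mul(Rational(-102, 8563), Add(1, Rational(-42815, 10404))), Rational(1, 2)), -83960), -1) = Pow(Add(Pow(Mul(Rational(-102, 8563), Rational(-32411, 10404)), Rational(1, 2)), -83960), -1) = Pow(Add(Pow(Rational(32411, 873426), Rational(1, 2)), -83960), -1) = Pow(Add(Mul(Rational(1, 873426), Pow(28308610086, Rational(1, 2))), -83960), -1) = Pow(Add(-83960, Mul(Rational(1, 873426), Pow(28308610086, Rational(1, 2)))), -1)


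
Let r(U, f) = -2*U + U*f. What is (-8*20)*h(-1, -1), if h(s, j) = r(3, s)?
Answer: 1440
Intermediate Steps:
h(s, j) = -6 + 3*s (h(s, j) = 3*(-2 + s) = -6 + 3*s)
(-8*20)*h(-1, -1) = (-8*20)*(-6 + 3*(-1)) = -160*(-6 - 3) = -160*(-9) = 1440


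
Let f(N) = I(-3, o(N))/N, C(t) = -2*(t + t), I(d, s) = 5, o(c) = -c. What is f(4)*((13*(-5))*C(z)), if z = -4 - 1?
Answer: -1625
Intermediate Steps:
z = -5
C(t) = -4*t
f(N) = 5/N
f(4)*((13*(-5))*C(z)) = (5/4)*((13*(-5))*(-4*(-5))) = (5*(¼))*(-65*20) = (5/4)*(-1300) = -1625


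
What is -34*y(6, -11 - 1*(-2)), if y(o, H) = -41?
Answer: 1394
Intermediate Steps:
-34*y(6, -11 - 1*(-2)) = -34*(-41) = 1394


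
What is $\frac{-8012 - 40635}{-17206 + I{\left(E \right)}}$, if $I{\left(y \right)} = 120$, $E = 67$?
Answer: $\frac{48647}{17086} \approx 2.8472$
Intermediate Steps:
$\frac{-8012 - 40635}{-17206 + I{\left(E \right)}} = \frac{-8012 - 40635}{-17206 + 120} = - \frac{48647}{-17086} = \left(-48647\right) \left(- \frac{1}{17086}\right) = \frac{48647}{17086}$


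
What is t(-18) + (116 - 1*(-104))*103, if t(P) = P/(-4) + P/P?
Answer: 45331/2 ≈ 22666.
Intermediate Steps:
t(P) = 1 - P/4 (t(P) = P*(-¼) + 1 = -P/4 + 1 = 1 - P/4)
t(-18) + (116 - 1*(-104))*103 = (1 - ¼*(-18)) + (116 - 1*(-104))*103 = (1 + 9/2) + (116 + 104)*103 = 11/2 + 220*103 = 11/2 + 22660 = 45331/2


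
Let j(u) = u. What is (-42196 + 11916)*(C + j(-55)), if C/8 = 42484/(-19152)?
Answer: 138773240/63 ≈ 2.2027e+6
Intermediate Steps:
C = -1118/63 (C = 8*(42484/(-19152)) = 8*(42484*(-1/19152)) = 8*(-559/252) = -1118/63 ≈ -17.746)
(-42196 + 11916)*(C + j(-55)) = (-42196 + 11916)*(-1118/63 - 55) = -30280*(-4583/63) = 138773240/63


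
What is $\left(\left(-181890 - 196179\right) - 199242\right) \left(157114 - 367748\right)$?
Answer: $121601325174$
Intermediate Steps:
$\left(\left(-181890 - 196179\right) - 199242\right) \left(157114 - 367748\right) = \left(\left(-181890 - 196179\right) - 199242\right) \left(-210634\right) = \left(-378069 - 199242\right) \left(-210634\right) = \left(-577311\right) \left(-210634\right) = 121601325174$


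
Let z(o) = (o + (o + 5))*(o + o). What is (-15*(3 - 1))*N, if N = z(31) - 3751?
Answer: -12090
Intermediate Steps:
z(o) = 2*o*(5 + 2*o) (z(o) = (o + (5 + o))*(2*o) = (5 + 2*o)*(2*o) = 2*o*(5 + 2*o))
N = 403 (N = 2*31*(5 + 2*31) - 3751 = 2*31*(5 + 62) - 3751 = 2*31*67 - 3751 = 4154 - 3751 = 403)
(-15*(3 - 1))*N = -15*(3 - 1)*403 = -15*2*403 = -30*403 = -12090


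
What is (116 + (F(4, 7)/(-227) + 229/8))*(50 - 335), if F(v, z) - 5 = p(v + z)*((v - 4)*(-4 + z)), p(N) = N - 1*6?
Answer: -74840715/1816 ≈ -41212.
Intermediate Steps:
p(N) = -6 + N (p(N) = N - 6 = -6 + N)
F(v, z) = 5 + (-4 + v)*(-4 + z)*(-6 + v + z) (F(v, z) = 5 + (-6 + (v + z))*((v - 4)*(-4 + z)) = 5 + (-6 + v + z)*((-4 + v)*(-4 + z)) = 5 + (-4 + v)*(-4 + z)*(-6 + v + z))
(116 + (F(4, 7)/(-227) + 229/8))*(50 - 335) = (116 + ((-91 + 16*4 + 16*7 - 4*4*(-6 + 4 + 7) - 4*7*(-6 + 4 + 7) + 4*7*(-6 + 4 + 7))/(-227) + 229/8))*(50 - 335) = (116 + ((-91 + 64 + 112 - 4*4*5 - 4*7*5 + 4*7*5)*(-1/227) + 229*(⅛)))*(-285) = (116 + ((-91 + 64 + 112 - 80 - 140 + 140)*(-1/227) + 229/8))*(-285) = (116 + (5*(-1/227) + 229/8))*(-285) = (116 + (-5/227 + 229/8))*(-285) = (116 + 51943/1816)*(-285) = (262599/1816)*(-285) = -74840715/1816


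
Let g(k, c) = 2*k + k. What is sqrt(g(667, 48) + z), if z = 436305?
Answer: sqrt(438306) ≈ 662.05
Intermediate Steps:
g(k, c) = 3*k
sqrt(g(667, 48) + z) = sqrt(3*667 + 436305) = sqrt(2001 + 436305) = sqrt(438306)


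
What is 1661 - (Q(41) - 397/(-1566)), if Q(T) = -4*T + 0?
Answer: 2857553/1566 ≈ 1824.7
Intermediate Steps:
Q(T) = -4*T
1661 - (Q(41) - 397/(-1566)) = 1661 - (-4*41 - 397/(-1566)) = 1661 - (-164 - 397*(-1)/1566) = 1661 - (-164 - 1*(-397/1566)) = 1661 - (-164 + 397/1566) = 1661 - 1*(-256427/1566) = 1661 + 256427/1566 = 2857553/1566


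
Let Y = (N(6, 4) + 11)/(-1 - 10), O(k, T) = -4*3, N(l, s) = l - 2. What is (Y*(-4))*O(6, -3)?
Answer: -720/11 ≈ -65.455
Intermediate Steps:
N(l, s) = -2 + l
O(k, T) = -12
Y = -15/11 (Y = ((-2 + 6) + 11)/(-1 - 10) = (4 + 11)/(-11) = 15*(-1/11) = -15/11 ≈ -1.3636)
(Y*(-4))*O(6, -3) = -15/11*(-4)*(-12) = (60/11)*(-12) = -720/11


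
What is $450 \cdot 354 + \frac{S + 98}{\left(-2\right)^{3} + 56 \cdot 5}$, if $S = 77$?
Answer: $\frac{43329775}{272} \approx 1.593 \cdot 10^{5}$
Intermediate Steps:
$450 \cdot 354 + \frac{S + 98}{\left(-2\right)^{3} + 56 \cdot 5} = 450 \cdot 354 + \frac{77 + 98}{\left(-2\right)^{3} + 56 \cdot 5} = 159300 + \frac{175}{-8 + 280} = 159300 + \frac{175}{272} = \frac{43329775}{272}$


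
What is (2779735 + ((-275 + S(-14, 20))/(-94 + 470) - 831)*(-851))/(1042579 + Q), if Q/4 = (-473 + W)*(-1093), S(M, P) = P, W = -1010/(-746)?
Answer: 489113938033/435416157320 ≈ 1.1233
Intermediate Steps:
W = 505/373 (W = -1010*(-1/746) = 505/373 ≈ 1.3539)
Q = 769139728/373 (Q = 4*((-473 + 505/373)*(-1093)) = 4*(-175924/373*(-1093)) = 4*(192284932/373) = 769139728/373 ≈ 2.0620e+6)
(2779735 + ((-275 + S(-14, 20))/(-94 + 470) - 831)*(-851))/(1042579 + Q) = (2779735 + ((-275 + 20)/(-94 + 470) - 831)*(-851))/(1042579 + 769139728/373) = (2779735 + (-255/376 - 831)*(-851))/(1158021695/373) = (2779735 + (-255*1/376 - 831)*(-851))*(373/1158021695) = (2779735 + (-255/376 - 831)*(-851))*(373/1158021695) = (2779735 - 312711/376*(-851))*(373/1158021695) = (2779735 + 266117061/376)*(373/1158021695) = (1311297421/376)*(373/1158021695) = 489113938033/435416157320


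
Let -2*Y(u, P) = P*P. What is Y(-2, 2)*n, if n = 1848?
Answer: -3696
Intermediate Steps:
Y(u, P) = -P²/2 (Y(u, P) = -P*P/2 = -P²/2)
Y(-2, 2)*n = -½*2²*1848 = -½*4*1848 = -2*1848 = -3696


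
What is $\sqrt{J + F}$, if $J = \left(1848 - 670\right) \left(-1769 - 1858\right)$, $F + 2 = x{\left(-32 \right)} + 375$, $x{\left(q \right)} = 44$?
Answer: $i \sqrt{4272189} \approx 2066.9 i$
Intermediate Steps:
$F = 417$ ($F = -2 + \left(44 + 375\right) = -2 + 419 = 417$)
$J = -4272606$ ($J = 1178 \left(-1769 - 1858\right) = 1178 \left(-3627\right) = -4272606$)
$\sqrt{J + F} = \sqrt{-4272606 + 417} = \sqrt{-4272189} = i \sqrt{4272189}$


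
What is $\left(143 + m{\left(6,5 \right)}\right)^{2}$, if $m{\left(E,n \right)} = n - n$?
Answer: $20449$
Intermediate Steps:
$m{\left(E,n \right)} = 0$
$\left(143 + m{\left(6,5 \right)}\right)^{2} = \left(143 + 0\right)^{2} = 143^{2} = 20449$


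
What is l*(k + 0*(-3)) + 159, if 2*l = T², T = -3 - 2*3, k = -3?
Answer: 75/2 ≈ 37.500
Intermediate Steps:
T = -9 (T = -3 - 6 = -9)
l = 81/2 (l = (½)*(-9)² = (½)*81 = 81/2 ≈ 40.500)
l*(k + 0*(-3)) + 159 = 81*(-3 + 0*(-3))/2 + 159 = 81*(-3 + 0)/2 + 159 = (81/2)*(-3) + 159 = -243/2 + 159 = 75/2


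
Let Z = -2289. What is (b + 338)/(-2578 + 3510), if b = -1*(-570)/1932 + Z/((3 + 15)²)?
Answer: 5759431/16205616 ≈ 0.35540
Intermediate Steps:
b = -117713/17388 (b = -1*(-570)/1932 - 2289/(3 + 15)² = 570*(1/1932) - 2289/(18²) = 95/322 - 2289/324 = 95/322 - 2289*1/324 = 95/322 - 763/108 = -117713/17388 ≈ -6.7698)
(b + 338)/(-2578 + 3510) = (-117713/17388 + 338)/(-2578 + 3510) = (5759431/17388)/932 = (5759431/17388)*(1/932) = 5759431/16205616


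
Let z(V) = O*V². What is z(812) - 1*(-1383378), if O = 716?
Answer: 473473682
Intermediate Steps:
z(V) = 716*V²
z(812) - 1*(-1383378) = 716*812² - 1*(-1383378) = 716*659344 + 1383378 = 472090304 + 1383378 = 473473682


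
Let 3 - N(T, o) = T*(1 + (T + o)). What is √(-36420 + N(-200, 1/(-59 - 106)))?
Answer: I*√83001633/33 ≈ 276.08*I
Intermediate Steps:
N(T, o) = 3 - T*(1 + T + o) (N(T, o) = 3 - T*(1 + (T + o)) = 3 - T*(1 + T + o))
√(-36420 + N(-200, 1/(-59 - 106))) = √(-36420 + (3 - 1*(-200) - 1*(-200)² - 1*(-200)/(-59 - 106))) = √(-36420 + (3 + 200 - 1*40000 - 1*(-200)/(-165))) = √(-36420 + (3 + 200 - 40000 - 1*(-200)*(-1/165))) = √(-36420 + (3 + 200 - 40000 - 40/33)) = √(-36420 - 1313341/33) = √(-2515201/33) = I*√83001633/33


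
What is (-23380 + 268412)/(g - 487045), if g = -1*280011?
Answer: -30629/95882 ≈ -0.31944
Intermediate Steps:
g = -280011
(-23380 + 268412)/(g - 487045) = (-23380 + 268412)/(-280011 - 487045) = 245032/(-767056) = 245032*(-1/767056) = -30629/95882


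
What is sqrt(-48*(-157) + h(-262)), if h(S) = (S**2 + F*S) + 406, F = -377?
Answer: 16*sqrt(685) ≈ 418.76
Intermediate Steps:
h(S) = 406 + S**2 - 377*S (h(S) = (S**2 - 377*S) + 406 = 406 + S**2 - 377*S)
sqrt(-48*(-157) + h(-262)) = sqrt(-48*(-157) + (406 + (-262)**2 - 377*(-262))) = sqrt(7536 + (406 + 68644 + 98774)) = sqrt(7536 + 167824) = sqrt(175360) = 16*sqrt(685)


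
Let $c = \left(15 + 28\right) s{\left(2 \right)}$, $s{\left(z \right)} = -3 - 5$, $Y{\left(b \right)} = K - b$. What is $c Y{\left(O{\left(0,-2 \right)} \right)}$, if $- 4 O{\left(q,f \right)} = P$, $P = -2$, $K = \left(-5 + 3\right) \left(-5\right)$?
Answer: $-3268$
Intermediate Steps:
$K = 10$ ($K = \left(-2\right) \left(-5\right) = 10$)
$O{\left(q,f \right)} = \frac{1}{2}$ ($O{\left(q,f \right)} = \left(- \frac{1}{4}\right) \left(-2\right) = \frac{1}{2}$)
$Y{\left(b \right)} = 10 - b$
$s{\left(z \right)} = -8$
$c = -344$ ($c = \left(15 + 28\right) \left(-8\right) = 43 \left(-8\right) = -344$)
$c Y{\left(O{\left(0,-2 \right)} \right)} = - 344 \left(10 - \frac{1}{2}\right) = \left(-344\right) \frac{19}{2} = -3268$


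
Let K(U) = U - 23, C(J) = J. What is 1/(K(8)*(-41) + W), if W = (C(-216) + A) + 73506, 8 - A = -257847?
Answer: 1/331760 ≈ 3.0142e-6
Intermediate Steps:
A = 257855 (A = 8 - 1*(-257847) = 8 + 257847 = 257855)
W = 331145 (W = (-216 + 257855) + 73506 = 257639 + 73506 = 331145)
K(U) = -23 + U
1/(K(8)*(-41) + W) = 1/((-23 + 8)*(-41) + 331145) = 1/(-15*(-41) + 331145) = 1/(615 + 331145) = 1/331760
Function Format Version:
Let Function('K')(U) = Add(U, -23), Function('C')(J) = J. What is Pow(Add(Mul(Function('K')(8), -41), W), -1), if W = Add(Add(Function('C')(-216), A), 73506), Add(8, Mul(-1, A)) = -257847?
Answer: Rational(1, 331760) ≈ 3.0142e-6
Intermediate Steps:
A = 257855 (A = Add(8, Mul(-1, -257847)) = Add(8, 257847) = 257855)
W = 331145 (W = Add(Add(-216, 257855), 73506) = Add(257639, 73506) = 331145)
Function('K')(U) = Add(-23, U)
Pow(Add(Mul(Function('K')(8), -41), W), -1) = Pow(Add(Mul(Add(-23, 8), -41), 331145), -1) = Pow(Add(Mul(-15, -41), 331145), -1) = Pow(Add(615, 331145), -1) = Pow(331760, -1) = Rational(1, 331760)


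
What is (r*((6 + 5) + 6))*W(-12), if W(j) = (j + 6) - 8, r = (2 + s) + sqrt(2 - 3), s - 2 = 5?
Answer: -2142 - 238*I ≈ -2142.0 - 238.0*I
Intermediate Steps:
s = 7 (s = 2 + 5 = 7)
r = 9 + I (r = (2 + 7) + sqrt(2 - 3) = 9 + sqrt(-1) = 9 + I ≈ 9.0 + 1.0*I)
W(j) = -2 + j (W(j) = (6 + j) - 8 = -2 + j)
(r*((6 + 5) + 6))*W(-12) = ((9 + I)*((6 + 5) + 6))*(-2 - 12) = ((9 + I)*(11 + 6))*(-14) = ((9 + I)*17)*(-14) = (153 + 17*I)*(-14) = -2142 - 238*I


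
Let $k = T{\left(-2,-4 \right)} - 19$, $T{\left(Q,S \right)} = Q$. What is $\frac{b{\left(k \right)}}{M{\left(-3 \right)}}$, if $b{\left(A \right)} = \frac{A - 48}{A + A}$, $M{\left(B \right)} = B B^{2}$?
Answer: $- \frac{23}{378} \approx -0.060847$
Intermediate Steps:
$k = -21$ ($k = -2 - 19 = -21$)
$M{\left(B \right)} = B^{3}$
$b{\left(A \right)} = \frac{-48 + A}{2 A}$
$\frac{b{\left(k \right)}}{M{\left(-3 \right)}} = \frac{\frac{1}{2} \frac{1}{-21} \left(-48 - 21\right)}{\left(-3\right)^{3}} = \frac{\frac{1}{2} \left(- \frac{1}{21}\right) \left(-69\right)}{-27} = \left(- \frac{1}{27}\right) \frac{23}{14} = - \frac{23}{378}$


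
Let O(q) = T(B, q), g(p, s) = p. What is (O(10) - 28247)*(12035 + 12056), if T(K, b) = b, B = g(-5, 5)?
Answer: -680257567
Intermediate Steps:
B = -5
O(q) = q
(O(10) - 28247)*(12035 + 12056) = (10 - 28247)*(12035 + 12056) = -28237*24091 = -680257567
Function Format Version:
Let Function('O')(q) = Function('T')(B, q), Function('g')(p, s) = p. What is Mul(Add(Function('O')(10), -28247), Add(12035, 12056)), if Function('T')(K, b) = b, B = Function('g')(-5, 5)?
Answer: -680257567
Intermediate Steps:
B = -5
Function('O')(q) = q
Mul(Add(Function('O')(10), -28247), Add(12035, 12056)) = Mul(Add(10, -28247), Add(12035, 12056)) = Mul(-28237, 24091) = -680257567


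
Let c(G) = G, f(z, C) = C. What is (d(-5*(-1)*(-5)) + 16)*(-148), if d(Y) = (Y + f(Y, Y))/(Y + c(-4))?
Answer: -76072/29 ≈ -2623.2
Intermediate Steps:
d(Y) = 2*Y/(-4 + Y) (d(Y) = (Y + Y)/(Y - 4) = (2*Y)/(-4 + Y) = 2*Y/(-4 + Y))
(d(-5*(-1)*(-5)) + 16)*(-148) = (2*(-5*(-1)*(-5))/(-4 - 5*(-1)*(-5)) + 16)*(-148) = (2*(5*(-5))/(-4 + 5*(-5)) + 16)*(-148) = (2*(-25)/(-4 - 25) + 16)*(-148) = (2*(-25)/(-29) + 16)*(-148) = (2*(-25)*(-1/29) + 16)*(-148) = (50/29 + 16)*(-148) = (514/29)*(-148) = -76072/29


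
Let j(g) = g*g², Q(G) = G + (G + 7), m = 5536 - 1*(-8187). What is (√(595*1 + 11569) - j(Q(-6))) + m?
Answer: 13848 + 2*√3041 ≈ 13958.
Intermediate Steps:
m = 13723 (m = 5536 + 8187 = 13723)
Q(G) = 7 + 2*G (Q(G) = G + (7 + G) = 7 + 2*G)
j(g) = g³
(√(595*1 + 11569) - j(Q(-6))) + m = (√(595*1 + 11569) - (7 + 2*(-6))³) + 13723 = (√(595 + 11569) - (7 - 12)³) + 13723 = (√12164 - 1*(-5)³) + 13723 = (2*√3041 - 1*(-125)) + 13723 = (2*√3041 + 125) + 13723 = (125 + 2*√3041) + 13723 = 13848 + 2*√3041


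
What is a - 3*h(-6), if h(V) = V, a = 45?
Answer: 63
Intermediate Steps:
a - 3*h(-6) = 45 - 3*(-6) = 45 + 18 = 63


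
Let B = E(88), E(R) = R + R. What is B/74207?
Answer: 176/74207 ≈ 0.0023717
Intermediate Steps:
E(R) = 2*R
B = 176 (B = 2*88 = 176)
B/74207 = 176/74207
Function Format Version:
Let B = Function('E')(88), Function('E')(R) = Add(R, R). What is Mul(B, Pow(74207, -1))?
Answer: Rational(176, 74207) ≈ 0.0023717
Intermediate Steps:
Function('E')(R) = Mul(2, R)
B = 176 (B = Mul(2, 88) = 176)
Mul(B, Pow(74207, -1)) = Mul(176, Pow(74207, -1)) = Mul(176, Rational(1, 74207)) = Rational(176, 74207)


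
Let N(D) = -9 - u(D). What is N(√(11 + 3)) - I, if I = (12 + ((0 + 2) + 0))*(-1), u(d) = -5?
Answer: 10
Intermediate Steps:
N(D) = -4 (N(D) = -9 - 1*(-5) = -9 + 5 = -4)
I = -14 (I = (12 + (2 + 0))*(-1) = (12 + 2)*(-1) = 14*(-1) = -14)
N(√(11 + 3)) - I = -4 - 1*(-14) = -4 + 14 = 10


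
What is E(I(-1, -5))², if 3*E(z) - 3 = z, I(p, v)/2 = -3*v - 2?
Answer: 841/9 ≈ 93.444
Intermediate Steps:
I(p, v) = -4 - 6*v (I(p, v) = 2*(-3*v - 2) = 2*(-2 - 3*v) = -4 - 6*v)
E(z) = 1 + z/3
E(I(-1, -5))² = (1 + (-4 - 6*(-5))/3)² = (1 + (-4 + 30)/3)² = (1 + (⅓)*26)² = (1 + 26/3)² = (29/3)² = 841/9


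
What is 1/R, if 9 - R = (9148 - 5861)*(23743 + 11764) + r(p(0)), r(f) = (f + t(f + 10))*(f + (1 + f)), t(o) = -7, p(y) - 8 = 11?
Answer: -1/116711968 ≈ -8.5681e-9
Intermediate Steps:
p(y) = 19 (p(y) = 8 + 11 = 19)
r(f) = (1 + 2*f)*(-7 + f) (r(f) = (f - 7)*(f + (1 + f)) = (-7 + f)*(1 + 2*f) = (1 + 2*f)*(-7 + f))
R = -116711968 (R = 9 - ((9148 - 5861)*(23743 + 11764) + (-7 - 13*19 + 2*19²)) = 9 - (3287*35507 + (-7 - 247 + 2*361)) = 9 - (116711509 + (-7 - 247 + 722)) = 9 - (116711509 + 468) = 9 - 1*116711977 = 9 - 116711977 = -116711968)
1/R = 1/(-116711968) = -1/116711968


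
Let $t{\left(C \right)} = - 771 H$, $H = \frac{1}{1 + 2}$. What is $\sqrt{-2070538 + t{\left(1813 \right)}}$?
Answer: $i \sqrt{2070795} \approx 1439.0 i$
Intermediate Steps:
$H = \frac{1}{3} \approx 0.33333$
$t{\left(C \right)} = -257$ ($t{\left(C \right)} = \left(-771\right) \frac{1}{3} = -257$)
$\sqrt{-2070538 + t{\left(1813 \right)}} = \sqrt{-2070538 - 257} = \sqrt{-2070795} = i \sqrt{2070795}$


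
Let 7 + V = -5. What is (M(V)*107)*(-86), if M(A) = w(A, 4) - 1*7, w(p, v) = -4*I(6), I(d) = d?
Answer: 285262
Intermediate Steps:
V = -12 (V = -7 - 5 = -12)
w(p, v) = -24 (w(p, v) = -4*6 = -24)
M(A) = -31 (M(A) = -24 - 1*7 = -24 - 7 = -31)
(M(V)*107)*(-86) = -31*107*(-86) = -3317*(-86) = 285262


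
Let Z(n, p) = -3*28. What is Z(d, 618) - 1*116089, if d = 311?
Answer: -116173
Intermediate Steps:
Z(n, p) = -84
Z(d, 618) - 1*116089 = -84 - 1*116089 = -84 - 116089 = -116173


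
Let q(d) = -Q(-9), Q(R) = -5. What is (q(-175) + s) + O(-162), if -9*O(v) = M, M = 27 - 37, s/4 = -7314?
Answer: -263249/9 ≈ -29250.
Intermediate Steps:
q(d) = 5 (q(d) = -1*(-5) = 5)
s = -29256 (s = 4*(-7314) = -29256)
M = -10
O(v) = 10/9 (O(v) = -⅑*(-10) = 10/9)
(q(-175) + s) + O(-162) = (5 - 29256) + 10/9 = -29251 + 10/9 = -263249/9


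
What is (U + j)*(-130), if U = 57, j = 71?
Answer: -16640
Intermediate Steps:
(U + j)*(-130) = (57 + 71)*(-130) = 128*(-130) = -16640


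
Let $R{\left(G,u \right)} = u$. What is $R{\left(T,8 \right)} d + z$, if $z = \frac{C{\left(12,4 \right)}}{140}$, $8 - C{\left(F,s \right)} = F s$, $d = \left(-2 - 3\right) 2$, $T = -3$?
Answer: $- \frac{562}{7} \approx -80.286$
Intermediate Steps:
$d = -10$ ($d = \left(-5\right) 2 = -10$)
$C{\left(F,s \right)} = 8 - F s$
$z = - \frac{2}{7}$ ($z = \frac{8 - 12 \cdot 4}{140} = \left(8 - 48\right) \frac{1}{140} = \left(-40\right) \frac{1}{140} = - \frac{2}{7} \approx -0.28571$)
$R{\left(T,8 \right)} d + z = 8 \left(-10\right) - \frac{2}{7} = -80 - \frac{2}{7} = - \frac{562}{7}$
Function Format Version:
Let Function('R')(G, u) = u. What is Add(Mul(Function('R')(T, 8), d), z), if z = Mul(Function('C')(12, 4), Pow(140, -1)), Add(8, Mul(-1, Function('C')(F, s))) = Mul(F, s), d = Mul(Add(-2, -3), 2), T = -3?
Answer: Rational(-562, 7) ≈ -80.286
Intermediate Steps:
d = -10 (d = Mul(-5, 2) = -10)
Function('C')(F, s) = Add(8, Mul(-1, F, s)) (Function('C')(F, s) = Add(8, Mul(-1, Mul(F, s))) = Add(8, Mul(-1, F, s)))
z = Rational(-2, 7) (z = Mul(Add(8, Mul(-1, 12, 4)), Pow(140, -1)) = Mul(Add(8, -48), Rational(1, 140)) = Mul(-40, Rational(1, 140)) = Rational(-2, 7) ≈ -0.28571)
Add(Mul(Function('R')(T, 8), d), z) = Add(Mul(8, -10), Rational(-2, 7)) = Add(-80, Rational(-2, 7)) = Rational(-562, 7)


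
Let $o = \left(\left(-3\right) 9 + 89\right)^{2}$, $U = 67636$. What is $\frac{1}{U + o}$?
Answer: $\frac{1}{71480} \approx 1.399 \cdot 10^{-5}$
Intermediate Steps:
$o = 3844$ ($o = \left(-27 + 89\right)^{2} = 62^{2} = 3844$)
$\frac{1}{U + o} = \frac{1}{67636 + 3844} = \frac{1}{71480}$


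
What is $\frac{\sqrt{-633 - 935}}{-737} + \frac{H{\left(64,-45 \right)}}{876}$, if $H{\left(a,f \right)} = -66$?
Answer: $- \frac{11}{146} - \frac{28 i \sqrt{2}}{737} \approx -0.075342 - 0.053729 i$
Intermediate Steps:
$\frac{\sqrt{-633 - 935}}{-737} + \frac{H{\left(64,-45 \right)}}{876} = \frac{\sqrt{-633 - 935}}{-737} - \frac{66}{876} = \sqrt{-633 - 935} \left(- \frac{1}{737}\right) - \frac{11}{146} = \sqrt{-1568} \left(- \frac{1}{737}\right) - \frac{11}{146} = 28 i \sqrt{2} \left(- \frac{1}{737}\right) - \frac{11}{146} = - \frac{28 i \sqrt{2}}{737} - \frac{11}{146} = - \frac{11}{146} - \frac{28 i \sqrt{2}}{737}$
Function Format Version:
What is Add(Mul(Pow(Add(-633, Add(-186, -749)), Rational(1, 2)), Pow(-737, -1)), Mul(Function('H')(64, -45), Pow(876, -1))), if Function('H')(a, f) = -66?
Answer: Add(Rational(-11, 146), Mul(Rational(-28, 737), I, Pow(2, Rational(1, 2)))) ≈ Add(-0.075342, Mul(-0.053729, I))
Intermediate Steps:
Add(Mul(Pow(Add(-633, Add(-186, -749)), Rational(1, 2)), Pow(-737, -1)), Mul(Function('H')(64, -45), Pow(876, -1))) = Add(Mul(Pow(Add(-633, Add(-186, -749)), Rational(1, 2)), Pow(-737, -1)), Mul(-66, Pow(876, -1))) = Add(Mul(Pow(Add(-633, -935), Rational(1, 2)), Rational(-1, 737)), Mul(-66, Rational(1, 876))) = Add(Mul(Pow(-1568, Rational(1, 2)), Rational(-1, 737)), Rational(-11, 146)) = Add(Mul(Mul(28, I, Pow(2, Rational(1, 2))), Rational(-1, 737)), Rational(-11, 146)) = Add(Mul(Rational(-28, 737), I, Pow(2, Rational(1, 2))), Rational(-11, 146)) = Add(Rational(-11, 146), Mul(Rational(-28, 737), I, Pow(2, Rational(1, 2))))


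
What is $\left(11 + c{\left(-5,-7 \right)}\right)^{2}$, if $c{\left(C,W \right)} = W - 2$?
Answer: $4$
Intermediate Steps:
$c{\left(C,W \right)} = -2 + W$
$\left(11 + c{\left(-5,-7 \right)}\right)^{2} = \left(11 - 9\right)^{2} = 2^{2} = 4$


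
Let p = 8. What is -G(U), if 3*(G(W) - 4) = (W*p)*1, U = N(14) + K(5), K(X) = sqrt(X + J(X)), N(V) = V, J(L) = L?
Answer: -124/3 - 8*sqrt(10)/3 ≈ -49.766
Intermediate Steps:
K(X) = sqrt(2)*sqrt(X) (K(X) = sqrt(X + X) = sqrt(2*X) = sqrt(2)*sqrt(X))
U = 14 + sqrt(10) (U = 14 + sqrt(2)*sqrt(5) = 14 + sqrt(10) ≈ 17.162)
G(W) = 4 + 8*W/3 (G(W) = 4 + ((W*8)*1)/3 = 4 + ((8*W)*1)/3 = 4 + (8*W)/3 = 4 + 8*W/3)
-G(U) = -(4 + 8*(14 + sqrt(10))/3) = -(4 + (112/3 + 8*sqrt(10)/3)) = -(124/3 + 8*sqrt(10)/3) = -124/3 - 8*sqrt(10)/3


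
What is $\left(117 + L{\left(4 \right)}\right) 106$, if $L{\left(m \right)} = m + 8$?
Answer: $13674$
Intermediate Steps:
$L{\left(m \right)} = 8 + m$
$\left(117 + L{\left(4 \right)}\right) 106 = \left(117 + \left(8 + 4\right)\right) 106 = \left(117 + 12\right) 106 = 129 \cdot 106 = 13674$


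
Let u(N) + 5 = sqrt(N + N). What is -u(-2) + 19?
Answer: 24 - 2*I ≈ 24.0 - 2.0*I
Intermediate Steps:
u(N) = -5 + sqrt(2)*sqrt(N) (u(N) = -5 + sqrt(N + N) = -5 + sqrt(2*N) = -5 + sqrt(2)*sqrt(N))
-u(-2) + 19 = -(-5 + sqrt(2)*sqrt(-2)) + 19 = -(-5 + sqrt(2)*(I*sqrt(2))) + 19 = -(-5 + 2*I) + 19 = (5 - 2*I) + 19 = 24 - 2*I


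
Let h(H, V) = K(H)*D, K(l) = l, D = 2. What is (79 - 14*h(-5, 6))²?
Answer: 47961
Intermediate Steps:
h(H, V) = 2*H (h(H, V) = H*2 = 2*H)
(79 - 14*h(-5, 6))² = (79 - 28*(-5))² = (79 - 14*(-10))² = (79 + 140)² = 219² = 47961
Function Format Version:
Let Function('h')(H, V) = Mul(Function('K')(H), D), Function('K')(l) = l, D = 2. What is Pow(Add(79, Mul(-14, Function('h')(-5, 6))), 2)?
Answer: 47961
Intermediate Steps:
Function('h')(H, V) = Mul(2, H) (Function('h')(H, V) = Mul(H, 2) = Mul(2, H))
Pow(Add(79, Mul(-14, Function('h')(-5, 6))), 2) = Pow(Add(79, Mul(-14, Mul(2, -5))), 2) = Pow(Add(79, Mul(-14, -10)), 2) = Pow(Add(79, 140), 2) = Pow(219, 2) = 47961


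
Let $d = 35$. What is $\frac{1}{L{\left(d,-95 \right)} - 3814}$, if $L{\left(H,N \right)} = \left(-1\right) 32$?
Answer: $- \frac{1}{3846} \approx -0.00026001$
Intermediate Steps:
$L{\left(H,N \right)} = -32$
$\frac{1}{L{\left(d,-95 \right)} - 3814} = \frac{1}{-32 - 3814} = \frac{1}{-3846} = - \frac{1}{3846}$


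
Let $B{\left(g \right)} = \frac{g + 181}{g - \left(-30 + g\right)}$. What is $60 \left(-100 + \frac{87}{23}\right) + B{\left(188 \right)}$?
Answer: $- \frac{1324971}{230} \approx -5760.7$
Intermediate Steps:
$B{\left(g \right)} = \frac{181}{30} + \frac{g}{30}$ ($B{\left(g \right)} = \frac{181 + g}{30} = \left(181 + g\right) \frac{1}{30} = \frac{181}{30} + \frac{g}{30}$)
$60 \left(-100 + \frac{87}{23}\right) + B{\left(188 \right)} = 60 \left(-100 + \frac{87}{23}\right) + \left(\frac{181}{30} + \frac{1}{30} \cdot 188\right) = 60 \left(-100 + 87 \cdot \frac{1}{23}\right) + \left(\frac{181}{30} + \frac{94}{15}\right) = 60 \left(-100 + \frac{87}{23}\right) + \frac{123}{10} = 60 \left(- \frac{2213}{23}\right) + \frac{123}{10} = - \frac{132780}{23} + \frac{123}{10} = - \frac{1324971}{230}$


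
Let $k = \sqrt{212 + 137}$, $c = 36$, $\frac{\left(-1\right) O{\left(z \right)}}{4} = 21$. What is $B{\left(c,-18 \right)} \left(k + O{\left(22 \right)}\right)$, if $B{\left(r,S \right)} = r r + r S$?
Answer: $-54432 + 648 \sqrt{349} \approx -42326.0$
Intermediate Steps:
$O{\left(z \right)} = -84$ ($O{\left(z \right)} = \left(-4\right) 21 = -84$)
$B{\left(r,S \right)} = r^{2} + S r$
$k = \sqrt{349} \approx 18.682$
$B{\left(c,-18 \right)} \left(k + O{\left(22 \right)}\right) = 36 \left(-18 + 36\right) \left(\sqrt{349} - 84\right) = 36 \cdot 18 \left(-84 + \sqrt{349}\right) = 648 \left(-84 + \sqrt{349}\right) = -54432 + 648 \sqrt{349}$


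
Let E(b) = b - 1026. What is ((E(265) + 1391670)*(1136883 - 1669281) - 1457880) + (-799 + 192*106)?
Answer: -740518608109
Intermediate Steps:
E(b) = -1026 + b
((E(265) + 1391670)*(1136883 - 1669281) - 1457880) + (-799 + 192*106) = (((-1026 + 265) + 1391670)*(1136883 - 1669281) - 1457880) + (-799 + 192*106) = ((-761 + 1391670)*(-532398) - 1457880) + (-799 + 20352) = (1390909*(-532398) - 1457880) + 19553 = (-740517169782 - 1457880) + 19553 = -740518627662 + 19553 = -740518608109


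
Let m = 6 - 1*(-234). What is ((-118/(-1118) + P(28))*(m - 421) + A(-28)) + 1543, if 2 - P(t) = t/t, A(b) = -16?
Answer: 741735/559 ≈ 1326.9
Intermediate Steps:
m = 240 (m = 6 + 234 = 240)
P(t) = 1 (P(t) = 2 - t/t = 2 - 1*1 = 2 - 1 = 1)
((-118/(-1118) + P(28))*(m - 421) + A(-28)) + 1543 = ((-118/(-1118) + 1)*(240 - 421) - 16) + 1543 = ((-118*(-1/1118) + 1)*(-181) - 16) + 1543 = ((59/559 + 1)*(-181) - 16) + 1543 = ((618/559)*(-181) - 16) + 1543 = (-111858/559 - 16) + 1543 = -120802/559 + 1543 = 741735/559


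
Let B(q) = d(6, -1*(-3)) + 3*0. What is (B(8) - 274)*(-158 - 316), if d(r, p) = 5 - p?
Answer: 128928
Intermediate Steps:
B(q) = 2 (B(q) = (5 - (-1)*(-3)) + 3*0 = (5 - 1*3) + 0 = (5 - 3) + 0 = 2 + 0 = 2)
(B(8) - 274)*(-158 - 316) = (2 - 274)*(-158 - 316) = -272*(-474) = 128928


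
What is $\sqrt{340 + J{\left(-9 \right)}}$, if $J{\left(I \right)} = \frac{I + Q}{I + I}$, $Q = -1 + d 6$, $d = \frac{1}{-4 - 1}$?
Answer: $\frac{4 \sqrt{4790}}{15} \approx 18.456$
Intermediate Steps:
$d = - \frac{1}{5}$ ($d = \frac{1}{-5} = - \frac{1}{5} \approx -0.2$)
$Q = - \frac{11}{5}$ ($Q = -1 - \frac{6}{5} = - \frac{11}{5} \approx -2.2$)
$J{\left(I \right)} = \frac{- \frac{11}{5} + I}{2 I}$ ($J{\left(I \right)} = \frac{I - \frac{11}{5}}{I + I} = \frac{- \frac{11}{5} + I}{2 I}$)
$\sqrt{340 + J{\left(-9 \right)}} = \sqrt{340 + \frac{-11 + 5 \left(-9\right)}{10 \left(-9\right)}} = \sqrt{340 + \frac{1}{10} \left(- \frac{1}{9}\right) \left(-11 - 45\right)} = \sqrt{340 + \frac{1}{10} \left(- \frac{1}{9}\right) \left(-56\right)} = \sqrt{340 + \frac{28}{45}} = \sqrt{\frac{15328}{45}} = \frac{4 \sqrt{4790}}{15}$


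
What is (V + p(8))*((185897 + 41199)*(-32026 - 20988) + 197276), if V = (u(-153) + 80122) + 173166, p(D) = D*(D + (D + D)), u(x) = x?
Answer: -3049821503116236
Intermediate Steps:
p(D) = 3*D² (p(D) = D*(D + 2*D) = D*(3*D) = 3*D²)
V = 253135 (V = (-153 + 80122) + 173166 = 79969 + 173166 = 253135)
(V + p(8))*((185897 + 41199)*(-32026 - 20988) + 197276) = (253135 + 3*8²)*((185897 + 41199)*(-32026 - 20988) + 197276) = (253135 + 3*64)*(227096*(-53014) + 197276) = (253135 + 192)*(-12039267344 + 197276) = 253327*(-12039070068) = -3049821503116236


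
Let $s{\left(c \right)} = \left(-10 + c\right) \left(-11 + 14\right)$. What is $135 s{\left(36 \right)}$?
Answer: $10530$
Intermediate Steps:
$s{\left(c \right)} = -30 + 3 c$ ($s{\left(c \right)} = \left(-10 + c\right) 3 = -30 + 3 c$)
$135 s{\left(36 \right)} = 135 \left(-30 + 3 \cdot 36\right) = 135 \left(-30 + 108\right) = 135 \cdot 78 = 10530$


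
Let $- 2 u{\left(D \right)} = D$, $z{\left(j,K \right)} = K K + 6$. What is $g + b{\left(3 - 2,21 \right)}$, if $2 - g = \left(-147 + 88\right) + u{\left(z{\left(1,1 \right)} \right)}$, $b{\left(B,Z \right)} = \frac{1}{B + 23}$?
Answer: $\frac{1549}{24} \approx 64.542$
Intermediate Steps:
$z{\left(j,K \right)} = 6 + K^{2}$ ($z{\left(j,K \right)} = K^{2} + 6 = 6 + K^{2}$)
$b{\left(B,Z \right)} = \frac{1}{23 + B}$
$u{\left(D \right)} = - \frac{D}{2}$
$g = \frac{129}{2}$ ($g = 2 - \left(\left(-147 + 88\right) - \frac{6 + 1^{2}}{2}\right) = 2 - \left(-59 - \frac{6 + 1}{2}\right) = 2 - \left(-59 - \frac{7}{2}\right) = 2 - - \frac{125}{2} = 2 + \frac{125}{2} = \frac{129}{2} \approx 64.5$)
$g + b{\left(3 - 2,21 \right)} = \frac{129}{2} + \frac{1}{23 + \left(3 - 2\right)} = \frac{129}{2} + \frac{1}{23 + 1} = \frac{129}{2} + \frac{1}{24} = \frac{1549}{24}$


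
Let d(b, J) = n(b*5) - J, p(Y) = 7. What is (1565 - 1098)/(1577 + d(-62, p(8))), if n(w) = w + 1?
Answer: 467/1261 ≈ 0.37034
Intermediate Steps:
n(w) = 1 + w
d(b, J) = 1 - J + 5*b (d(b, J) = (1 + b*5) - J = (1 + 5*b) - J = 1 - J + 5*b)
(1565 - 1098)/(1577 + d(-62, p(8))) = (1565 - 1098)/(1577 + (1 - 1*7 + 5*(-62))) = 467/(1577 + (1 - 7 - 310)) = 467/(1577 - 316) = 467/1261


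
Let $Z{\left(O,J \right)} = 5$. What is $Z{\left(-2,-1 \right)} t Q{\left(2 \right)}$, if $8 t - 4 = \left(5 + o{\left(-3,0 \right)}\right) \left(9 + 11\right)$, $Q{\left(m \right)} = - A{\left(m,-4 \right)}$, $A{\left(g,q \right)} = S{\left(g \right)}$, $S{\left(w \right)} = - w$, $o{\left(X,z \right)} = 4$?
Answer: $230$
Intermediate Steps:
$A{\left(g,q \right)} = - g$
$Q{\left(m \right)} = m$ ($Q{\left(m \right)} = - \left(-1\right) m = m$)
$t = 23$ ($t = \frac{1}{2} + \frac{\left(5 + 4\right) \left(9 + 11\right)}{8} = \frac{1}{2} + \frac{9 \cdot 20}{8} = \frac{1}{2} + \frac{1}{8} \cdot 180 = \frac{1}{2} + \frac{45}{2} = 23$)
$Z{\left(-2,-1 \right)} t Q{\left(2 \right)} = 5 \cdot 23 \cdot 2 = 115 \cdot 2 = 230$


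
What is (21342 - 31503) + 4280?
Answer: -5881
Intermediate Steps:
(21342 - 31503) + 4280 = -10161 + 4280 = -5881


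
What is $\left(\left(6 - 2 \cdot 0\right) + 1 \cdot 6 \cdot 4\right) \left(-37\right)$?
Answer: $-1110$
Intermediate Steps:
$\left(\left(6 - 2 \cdot 0\right) + 1 \cdot 6 \cdot 4\right) \left(-37\right) = \left(\left(6 - 0\right) + 6 \cdot 4\right) \left(-37\right) = \left(\left(6 + 0\right) + 24\right) \left(-37\right) = \left(6 + 24\right) \left(-37\right) = 30 \left(-37\right) = -1110$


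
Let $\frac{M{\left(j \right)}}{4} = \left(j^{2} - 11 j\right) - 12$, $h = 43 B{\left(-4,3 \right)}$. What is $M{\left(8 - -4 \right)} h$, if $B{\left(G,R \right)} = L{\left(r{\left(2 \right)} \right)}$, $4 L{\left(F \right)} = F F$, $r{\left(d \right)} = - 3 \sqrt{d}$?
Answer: $0$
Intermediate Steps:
$L{\left(F \right)} = \frac{F^{2}}{4}$ ($L{\left(F \right)} = \frac{F F}{4} = \frac{F^{2}}{4}$)
$B{\left(G,R \right)} = \frac{9}{2}$ ($B{\left(G,R \right)} = \frac{\left(- 3 \sqrt{2}\right)^{2}}{4} = \frac{1}{4} \cdot 18 = \frac{9}{2}$)
$h = \frac{387}{2}$ ($h = 43 \cdot \frac{9}{2} = \frac{387}{2} \approx 193.5$)
$M{\left(j \right)} = -48 - 44 j + 4 j^{2}$ ($M{\left(j \right)} = 4 \left(\left(j^{2} - 11 j\right) - 12\right) = 4 \left(-12 + j^{2} - 11 j\right) = -48 - 44 j + 4 j^{2}$)
$M{\left(8 - -4 \right)} h = \left(-48 - 44 \left(8 - -4\right) + 4 \left(8 - -4\right)^{2}\right) \frac{387}{2} = \left(-48 - 44 \left(8 + 4\right) + 4 \left(8 + 4\right)^{2}\right) \frac{387}{2} = \left(-48 - 528 + 4 \cdot 12^{2}\right) \frac{387}{2} = \left(-48 - 528 + 4 \cdot 144\right) \frac{387}{2} = \left(-48 - 528 + 576\right) \frac{387}{2} = 0 \cdot \frac{387}{2} = 0$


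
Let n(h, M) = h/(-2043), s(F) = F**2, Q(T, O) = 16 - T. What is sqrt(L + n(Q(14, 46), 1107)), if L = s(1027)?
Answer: sqrt(489142175315)/681 ≈ 1027.0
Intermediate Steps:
n(h, M) = -h/2043 (n(h, M) = h*(-1/2043) = -h/2043)
L = 1054729 (L = 1027**2 = 1054729)
sqrt(L + n(Q(14, 46), 1107)) = sqrt(1054729 - (16 - 1*14)/2043) = sqrt(1054729 - (16 - 14)/2043) = sqrt(1054729 - 1/2043*2) = sqrt(1054729 - 2/2043) = sqrt(2154811345/2043) = sqrt(489142175315)/681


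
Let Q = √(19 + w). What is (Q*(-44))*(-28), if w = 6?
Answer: 6160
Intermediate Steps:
Q = 5 (Q = √(19 + 6) = √25 = 5)
(Q*(-44))*(-28) = (5*(-44))*(-28) = -220*(-28) = 6160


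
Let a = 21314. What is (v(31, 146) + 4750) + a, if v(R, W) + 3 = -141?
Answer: 25920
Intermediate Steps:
v(R, W) = -144 (v(R, W) = -3 - 141 = -144)
(v(31, 146) + 4750) + a = (-144 + 4750) + 21314 = 4606 + 21314 = 25920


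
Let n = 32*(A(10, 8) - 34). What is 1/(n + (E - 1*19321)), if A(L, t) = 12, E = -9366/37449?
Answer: -12483/249975197 ≈ -4.9937e-5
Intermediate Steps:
E = -3122/12483 (E = -9366*1/37449 = -3122/12483 ≈ -0.25010)
n = -704 (n = 32*(12 - 34) = 32*(-22) = -704)
1/(n + (E - 1*19321)) = 1/(-704 + (-3122/12483 - 1*19321)) = 1/(-704 + (-3122/12483 - 19321)) = 1/(-704 - 241187165/12483) = 1/(-249975197/12483) = -12483/249975197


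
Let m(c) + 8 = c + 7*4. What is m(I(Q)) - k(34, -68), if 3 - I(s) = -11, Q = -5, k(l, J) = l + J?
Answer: 68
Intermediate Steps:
k(l, J) = J + l
I(s) = 14 (I(s) = 3 - 1*(-11) = 3 + 11 = 14)
m(c) = 20 + c (m(c) = -8 + (c + 7*4) = -8 + (c + 28) = -8 + (28 + c) = 20 + c)
m(I(Q)) - k(34, -68) = (20 + 14) - (-68 + 34) = 34 - 1*(-34) = 34 + 34 = 68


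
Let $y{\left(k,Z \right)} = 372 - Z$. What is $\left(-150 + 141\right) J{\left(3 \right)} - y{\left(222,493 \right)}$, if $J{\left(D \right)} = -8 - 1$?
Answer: $202$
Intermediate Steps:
$J{\left(D \right)} = -9$
$\left(-150 + 141\right) J{\left(3 \right)} - y{\left(222,493 \right)} = \left(-150 + 141\right) \left(-9\right) - \left(372 - 493\right) = \left(-9\right) \left(-9\right) - \left(372 - 493\right) = 81 - -121 = 81 + 121 = 202$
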